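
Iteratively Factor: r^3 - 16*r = (r + 4)*(r^2 - 4*r) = (r - 4)*(r + 4)*(r)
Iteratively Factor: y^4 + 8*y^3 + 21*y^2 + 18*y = (y + 2)*(y^3 + 6*y^2 + 9*y) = y*(y + 2)*(y^2 + 6*y + 9) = y*(y + 2)*(y + 3)*(y + 3)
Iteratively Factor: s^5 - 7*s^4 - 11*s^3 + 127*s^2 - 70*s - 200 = (s - 5)*(s^4 - 2*s^3 - 21*s^2 + 22*s + 40) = (s - 5)^2*(s^3 + 3*s^2 - 6*s - 8) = (s - 5)^2*(s - 2)*(s^2 + 5*s + 4) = (s - 5)^2*(s - 2)*(s + 1)*(s + 4)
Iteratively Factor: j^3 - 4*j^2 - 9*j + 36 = (j - 3)*(j^2 - j - 12) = (j - 3)*(j + 3)*(j - 4)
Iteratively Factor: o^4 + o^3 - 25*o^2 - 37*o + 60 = (o - 1)*(o^3 + 2*o^2 - 23*o - 60) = (o - 1)*(o + 4)*(o^2 - 2*o - 15) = (o - 5)*(o - 1)*(o + 4)*(o + 3)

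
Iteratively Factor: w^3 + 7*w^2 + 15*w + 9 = (w + 1)*(w^2 + 6*w + 9) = (w + 1)*(w + 3)*(w + 3)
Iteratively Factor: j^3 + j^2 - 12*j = (j)*(j^2 + j - 12) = j*(j + 4)*(j - 3)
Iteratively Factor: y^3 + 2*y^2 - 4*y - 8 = (y + 2)*(y^2 - 4) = (y - 2)*(y + 2)*(y + 2)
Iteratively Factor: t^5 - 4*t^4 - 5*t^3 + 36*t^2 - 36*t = (t)*(t^4 - 4*t^3 - 5*t^2 + 36*t - 36) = t*(t + 3)*(t^3 - 7*t^2 + 16*t - 12) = t*(t - 2)*(t + 3)*(t^2 - 5*t + 6) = t*(t - 3)*(t - 2)*(t + 3)*(t - 2)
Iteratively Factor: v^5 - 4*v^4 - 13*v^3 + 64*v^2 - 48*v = (v - 3)*(v^4 - v^3 - 16*v^2 + 16*v) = (v - 3)*(v - 1)*(v^3 - 16*v) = (v - 4)*(v - 3)*(v - 1)*(v^2 + 4*v) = v*(v - 4)*(v - 3)*(v - 1)*(v + 4)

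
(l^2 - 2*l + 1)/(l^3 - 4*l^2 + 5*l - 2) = 1/(l - 2)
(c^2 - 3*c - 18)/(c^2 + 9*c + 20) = (c^2 - 3*c - 18)/(c^2 + 9*c + 20)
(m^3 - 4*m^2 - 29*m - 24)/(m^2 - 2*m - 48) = (m^2 + 4*m + 3)/(m + 6)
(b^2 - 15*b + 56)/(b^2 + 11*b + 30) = (b^2 - 15*b + 56)/(b^2 + 11*b + 30)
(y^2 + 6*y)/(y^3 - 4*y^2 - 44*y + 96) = y/(y^2 - 10*y + 16)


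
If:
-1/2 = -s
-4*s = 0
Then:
No Solution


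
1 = 1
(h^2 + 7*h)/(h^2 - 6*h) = (h + 7)/(h - 6)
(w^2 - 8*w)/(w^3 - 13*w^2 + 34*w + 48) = w/(w^2 - 5*w - 6)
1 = 1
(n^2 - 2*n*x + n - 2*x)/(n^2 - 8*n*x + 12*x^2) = (-n - 1)/(-n + 6*x)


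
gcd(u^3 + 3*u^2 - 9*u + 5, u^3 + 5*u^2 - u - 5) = u^2 + 4*u - 5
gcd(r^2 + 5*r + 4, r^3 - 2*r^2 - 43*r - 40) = r + 1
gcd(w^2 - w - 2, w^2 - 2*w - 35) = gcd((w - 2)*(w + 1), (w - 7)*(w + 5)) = 1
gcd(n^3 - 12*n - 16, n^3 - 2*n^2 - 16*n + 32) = n - 4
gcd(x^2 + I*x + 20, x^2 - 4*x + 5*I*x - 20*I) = x + 5*I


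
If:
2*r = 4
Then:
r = 2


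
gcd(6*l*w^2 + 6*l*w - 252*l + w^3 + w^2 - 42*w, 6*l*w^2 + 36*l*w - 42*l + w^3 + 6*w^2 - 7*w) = 6*l*w + 42*l + w^2 + 7*w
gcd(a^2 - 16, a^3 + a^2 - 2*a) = 1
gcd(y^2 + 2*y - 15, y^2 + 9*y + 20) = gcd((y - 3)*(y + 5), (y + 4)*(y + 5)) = y + 5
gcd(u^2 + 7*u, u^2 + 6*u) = u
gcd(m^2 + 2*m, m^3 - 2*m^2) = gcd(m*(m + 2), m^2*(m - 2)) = m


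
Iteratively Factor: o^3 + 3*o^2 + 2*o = (o + 2)*(o^2 + o) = (o + 1)*(o + 2)*(o)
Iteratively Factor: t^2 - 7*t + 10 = (t - 5)*(t - 2)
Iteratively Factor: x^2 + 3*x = (x + 3)*(x)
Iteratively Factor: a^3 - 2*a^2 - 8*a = (a - 4)*(a^2 + 2*a) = a*(a - 4)*(a + 2)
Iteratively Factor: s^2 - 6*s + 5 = (s - 5)*(s - 1)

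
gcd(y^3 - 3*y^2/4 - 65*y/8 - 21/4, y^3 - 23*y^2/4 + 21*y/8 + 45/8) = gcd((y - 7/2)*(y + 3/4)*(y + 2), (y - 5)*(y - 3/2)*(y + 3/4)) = y + 3/4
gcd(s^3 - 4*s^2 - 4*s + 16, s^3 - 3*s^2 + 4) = s - 2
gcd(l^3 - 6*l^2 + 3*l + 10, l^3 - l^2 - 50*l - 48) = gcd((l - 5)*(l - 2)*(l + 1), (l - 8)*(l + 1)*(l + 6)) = l + 1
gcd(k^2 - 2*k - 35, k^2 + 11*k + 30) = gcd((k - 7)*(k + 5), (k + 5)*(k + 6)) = k + 5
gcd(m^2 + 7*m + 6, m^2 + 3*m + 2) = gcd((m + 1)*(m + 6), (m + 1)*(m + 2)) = m + 1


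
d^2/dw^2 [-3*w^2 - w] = -6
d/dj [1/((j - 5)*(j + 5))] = -2*j/(j^4 - 50*j^2 + 625)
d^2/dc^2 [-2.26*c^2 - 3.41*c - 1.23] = -4.52000000000000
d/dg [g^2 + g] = 2*g + 1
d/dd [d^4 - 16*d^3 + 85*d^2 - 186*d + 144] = 4*d^3 - 48*d^2 + 170*d - 186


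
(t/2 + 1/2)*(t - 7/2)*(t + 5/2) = t^3/2 - 39*t/8 - 35/8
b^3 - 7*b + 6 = (b - 2)*(b - 1)*(b + 3)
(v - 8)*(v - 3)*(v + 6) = v^3 - 5*v^2 - 42*v + 144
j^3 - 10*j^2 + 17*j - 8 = (j - 8)*(j - 1)^2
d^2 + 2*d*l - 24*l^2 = (d - 4*l)*(d + 6*l)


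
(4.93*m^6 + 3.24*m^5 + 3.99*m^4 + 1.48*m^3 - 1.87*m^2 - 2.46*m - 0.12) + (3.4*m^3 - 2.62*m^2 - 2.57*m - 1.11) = 4.93*m^6 + 3.24*m^5 + 3.99*m^4 + 4.88*m^3 - 4.49*m^2 - 5.03*m - 1.23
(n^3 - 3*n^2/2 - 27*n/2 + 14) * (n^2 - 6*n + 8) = n^5 - 15*n^4/2 + 7*n^3/2 + 83*n^2 - 192*n + 112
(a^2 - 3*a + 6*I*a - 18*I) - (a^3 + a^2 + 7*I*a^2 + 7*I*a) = -a^3 - 7*I*a^2 - 3*a - I*a - 18*I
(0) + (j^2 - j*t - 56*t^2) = j^2 - j*t - 56*t^2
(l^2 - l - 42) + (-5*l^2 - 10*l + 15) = -4*l^2 - 11*l - 27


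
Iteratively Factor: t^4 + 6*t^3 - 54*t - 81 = (t + 3)*(t^3 + 3*t^2 - 9*t - 27) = (t + 3)^2*(t^2 - 9) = (t - 3)*(t + 3)^2*(t + 3)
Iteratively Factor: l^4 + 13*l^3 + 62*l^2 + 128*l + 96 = (l + 2)*(l^3 + 11*l^2 + 40*l + 48) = (l + 2)*(l + 4)*(l^2 + 7*l + 12) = (l + 2)*(l + 4)^2*(l + 3)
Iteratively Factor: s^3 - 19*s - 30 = (s + 2)*(s^2 - 2*s - 15) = (s + 2)*(s + 3)*(s - 5)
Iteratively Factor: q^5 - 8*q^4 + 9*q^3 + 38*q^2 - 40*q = (q - 4)*(q^4 - 4*q^3 - 7*q^2 + 10*q) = (q - 4)*(q - 1)*(q^3 - 3*q^2 - 10*q) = (q - 5)*(q - 4)*(q - 1)*(q^2 + 2*q) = (q - 5)*(q - 4)*(q - 1)*(q + 2)*(q)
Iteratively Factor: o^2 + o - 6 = (o - 2)*(o + 3)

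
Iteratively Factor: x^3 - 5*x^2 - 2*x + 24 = (x + 2)*(x^2 - 7*x + 12) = (x - 3)*(x + 2)*(x - 4)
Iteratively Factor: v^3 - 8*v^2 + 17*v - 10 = (v - 1)*(v^2 - 7*v + 10) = (v - 5)*(v - 1)*(v - 2)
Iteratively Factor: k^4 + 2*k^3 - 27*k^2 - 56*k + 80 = (k + 4)*(k^3 - 2*k^2 - 19*k + 20) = (k + 4)^2*(k^2 - 6*k + 5) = (k - 5)*(k + 4)^2*(k - 1)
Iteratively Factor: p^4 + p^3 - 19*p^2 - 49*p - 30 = (p - 5)*(p^3 + 6*p^2 + 11*p + 6) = (p - 5)*(p + 1)*(p^2 + 5*p + 6) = (p - 5)*(p + 1)*(p + 3)*(p + 2)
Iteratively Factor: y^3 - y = (y)*(y^2 - 1) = y*(y - 1)*(y + 1)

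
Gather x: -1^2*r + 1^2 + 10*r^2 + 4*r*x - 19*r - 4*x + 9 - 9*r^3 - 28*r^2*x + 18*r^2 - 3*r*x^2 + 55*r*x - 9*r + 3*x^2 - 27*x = -9*r^3 + 28*r^2 - 29*r + x^2*(3 - 3*r) + x*(-28*r^2 + 59*r - 31) + 10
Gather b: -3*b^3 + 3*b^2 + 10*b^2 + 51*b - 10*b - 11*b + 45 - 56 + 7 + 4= -3*b^3 + 13*b^2 + 30*b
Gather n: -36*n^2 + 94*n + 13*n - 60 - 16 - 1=-36*n^2 + 107*n - 77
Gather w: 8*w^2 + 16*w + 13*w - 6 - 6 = 8*w^2 + 29*w - 12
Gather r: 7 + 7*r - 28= 7*r - 21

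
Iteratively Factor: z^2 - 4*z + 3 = (z - 1)*(z - 3)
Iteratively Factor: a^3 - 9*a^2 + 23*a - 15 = (a - 1)*(a^2 - 8*a + 15) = (a - 3)*(a - 1)*(a - 5)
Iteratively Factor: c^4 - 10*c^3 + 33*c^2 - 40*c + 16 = (c - 1)*(c^3 - 9*c^2 + 24*c - 16) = (c - 4)*(c - 1)*(c^2 - 5*c + 4) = (c - 4)^2*(c - 1)*(c - 1)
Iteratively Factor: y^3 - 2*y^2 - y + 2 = (y - 1)*(y^2 - y - 2) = (y - 1)*(y + 1)*(y - 2)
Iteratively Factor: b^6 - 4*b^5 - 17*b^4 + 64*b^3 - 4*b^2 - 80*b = (b)*(b^5 - 4*b^4 - 17*b^3 + 64*b^2 - 4*b - 80) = b*(b - 2)*(b^4 - 2*b^3 - 21*b^2 + 22*b + 40) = b*(b - 2)*(b + 4)*(b^3 - 6*b^2 + 3*b + 10) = b*(b - 5)*(b - 2)*(b + 4)*(b^2 - b - 2) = b*(b - 5)*(b - 2)*(b + 1)*(b + 4)*(b - 2)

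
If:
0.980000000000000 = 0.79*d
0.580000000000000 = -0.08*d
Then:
No Solution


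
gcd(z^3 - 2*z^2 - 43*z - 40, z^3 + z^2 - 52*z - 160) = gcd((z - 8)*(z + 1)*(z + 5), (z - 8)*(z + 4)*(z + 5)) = z^2 - 3*z - 40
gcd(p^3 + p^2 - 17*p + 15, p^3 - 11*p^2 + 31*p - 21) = p^2 - 4*p + 3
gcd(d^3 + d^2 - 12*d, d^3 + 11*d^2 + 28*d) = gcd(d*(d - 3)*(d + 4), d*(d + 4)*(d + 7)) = d^2 + 4*d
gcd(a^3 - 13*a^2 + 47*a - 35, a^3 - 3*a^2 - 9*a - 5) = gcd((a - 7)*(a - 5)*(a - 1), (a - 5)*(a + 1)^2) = a - 5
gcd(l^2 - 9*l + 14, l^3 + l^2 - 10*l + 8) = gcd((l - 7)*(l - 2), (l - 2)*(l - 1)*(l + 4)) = l - 2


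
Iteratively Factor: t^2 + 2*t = (t)*(t + 2)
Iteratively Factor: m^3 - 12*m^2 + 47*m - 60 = (m - 3)*(m^2 - 9*m + 20) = (m - 5)*(m - 3)*(m - 4)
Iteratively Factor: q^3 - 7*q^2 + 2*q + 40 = (q - 5)*(q^2 - 2*q - 8) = (q - 5)*(q + 2)*(q - 4)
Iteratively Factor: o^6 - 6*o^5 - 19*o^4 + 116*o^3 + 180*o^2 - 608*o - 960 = (o + 2)*(o^5 - 8*o^4 - 3*o^3 + 122*o^2 - 64*o - 480) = (o - 4)*(o + 2)*(o^4 - 4*o^3 - 19*o^2 + 46*o + 120) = (o - 4)*(o + 2)*(o + 3)*(o^3 - 7*o^2 + 2*o + 40) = (o - 4)*(o + 2)^2*(o + 3)*(o^2 - 9*o + 20) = (o - 5)*(o - 4)*(o + 2)^2*(o + 3)*(o - 4)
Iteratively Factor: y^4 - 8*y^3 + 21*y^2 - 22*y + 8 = (y - 4)*(y^3 - 4*y^2 + 5*y - 2) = (y - 4)*(y - 2)*(y^2 - 2*y + 1) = (y - 4)*(y - 2)*(y - 1)*(y - 1)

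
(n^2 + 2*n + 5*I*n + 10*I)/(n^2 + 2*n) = (n + 5*I)/n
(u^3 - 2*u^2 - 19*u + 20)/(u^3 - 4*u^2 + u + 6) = (u^3 - 2*u^2 - 19*u + 20)/(u^3 - 4*u^2 + u + 6)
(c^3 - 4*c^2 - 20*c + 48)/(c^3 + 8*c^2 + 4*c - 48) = (c - 6)/(c + 6)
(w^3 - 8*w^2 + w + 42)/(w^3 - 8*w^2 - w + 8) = (w^3 - 8*w^2 + w + 42)/(w^3 - 8*w^2 - w + 8)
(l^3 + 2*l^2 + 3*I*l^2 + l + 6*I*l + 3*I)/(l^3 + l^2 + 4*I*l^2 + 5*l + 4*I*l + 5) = (l^2 + l*(1 + 3*I) + 3*I)/(l^2 + 4*I*l + 5)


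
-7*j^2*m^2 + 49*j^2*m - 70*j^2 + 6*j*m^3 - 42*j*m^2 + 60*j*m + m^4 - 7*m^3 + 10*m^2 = (-j + m)*(7*j + m)*(m - 5)*(m - 2)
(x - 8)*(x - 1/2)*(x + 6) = x^3 - 5*x^2/2 - 47*x + 24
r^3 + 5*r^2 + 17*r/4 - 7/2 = (r - 1/2)*(r + 2)*(r + 7/2)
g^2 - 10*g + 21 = (g - 7)*(g - 3)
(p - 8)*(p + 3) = p^2 - 5*p - 24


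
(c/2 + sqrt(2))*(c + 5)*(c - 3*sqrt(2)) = c^3/2 - sqrt(2)*c^2/2 + 5*c^2/2 - 6*c - 5*sqrt(2)*c/2 - 30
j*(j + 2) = j^2 + 2*j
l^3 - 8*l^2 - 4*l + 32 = (l - 8)*(l - 2)*(l + 2)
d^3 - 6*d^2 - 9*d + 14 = (d - 7)*(d - 1)*(d + 2)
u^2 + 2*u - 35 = (u - 5)*(u + 7)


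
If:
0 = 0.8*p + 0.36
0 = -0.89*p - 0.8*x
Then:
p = -0.45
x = 0.50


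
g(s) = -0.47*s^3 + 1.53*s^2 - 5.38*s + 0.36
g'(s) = -1.41*s^2 + 3.06*s - 5.38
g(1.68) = -6.59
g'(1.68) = -4.22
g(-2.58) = 32.50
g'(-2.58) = -22.66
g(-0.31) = 2.19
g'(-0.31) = -6.46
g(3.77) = -23.36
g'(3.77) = -13.88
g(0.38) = -1.49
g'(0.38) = -4.42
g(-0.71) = 5.12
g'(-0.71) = -8.26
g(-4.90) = 118.75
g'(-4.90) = -54.23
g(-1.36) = 11.69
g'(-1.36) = -12.15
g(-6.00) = 189.24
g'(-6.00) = -74.50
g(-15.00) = 2011.56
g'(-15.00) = -368.53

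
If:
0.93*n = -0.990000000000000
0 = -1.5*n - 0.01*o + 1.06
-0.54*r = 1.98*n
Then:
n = -1.06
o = 265.68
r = 3.90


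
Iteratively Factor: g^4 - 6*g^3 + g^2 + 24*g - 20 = (g + 2)*(g^3 - 8*g^2 + 17*g - 10) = (g - 5)*(g + 2)*(g^2 - 3*g + 2) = (g - 5)*(g - 1)*(g + 2)*(g - 2)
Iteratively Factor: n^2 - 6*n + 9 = (n - 3)*(n - 3)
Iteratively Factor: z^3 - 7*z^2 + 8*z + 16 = (z - 4)*(z^2 - 3*z - 4) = (z - 4)*(z + 1)*(z - 4)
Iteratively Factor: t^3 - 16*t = (t)*(t^2 - 16) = t*(t + 4)*(t - 4)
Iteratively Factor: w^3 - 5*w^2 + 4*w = (w - 4)*(w^2 - w) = (w - 4)*(w - 1)*(w)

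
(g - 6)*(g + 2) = g^2 - 4*g - 12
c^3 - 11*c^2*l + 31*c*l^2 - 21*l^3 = (c - 7*l)*(c - 3*l)*(c - l)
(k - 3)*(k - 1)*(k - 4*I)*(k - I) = k^4 - 4*k^3 - 5*I*k^3 - k^2 + 20*I*k^2 + 16*k - 15*I*k - 12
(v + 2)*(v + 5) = v^2 + 7*v + 10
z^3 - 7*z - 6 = (z - 3)*(z + 1)*(z + 2)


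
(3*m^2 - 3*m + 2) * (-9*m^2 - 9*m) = -27*m^4 + 9*m^2 - 18*m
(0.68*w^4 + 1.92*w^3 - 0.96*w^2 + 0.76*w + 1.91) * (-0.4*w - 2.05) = -0.272*w^5 - 2.162*w^4 - 3.552*w^3 + 1.664*w^2 - 2.322*w - 3.9155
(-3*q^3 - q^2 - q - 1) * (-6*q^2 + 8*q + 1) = 18*q^5 - 18*q^4 - 5*q^3 - 3*q^2 - 9*q - 1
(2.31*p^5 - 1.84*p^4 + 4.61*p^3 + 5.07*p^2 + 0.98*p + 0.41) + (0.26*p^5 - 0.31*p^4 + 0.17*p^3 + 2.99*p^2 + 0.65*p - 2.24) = 2.57*p^5 - 2.15*p^4 + 4.78*p^3 + 8.06*p^2 + 1.63*p - 1.83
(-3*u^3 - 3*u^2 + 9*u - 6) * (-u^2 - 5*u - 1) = 3*u^5 + 18*u^4 + 9*u^3 - 36*u^2 + 21*u + 6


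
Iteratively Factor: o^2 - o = (o - 1)*(o)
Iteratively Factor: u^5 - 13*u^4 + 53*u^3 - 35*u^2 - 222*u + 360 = (u - 5)*(u^4 - 8*u^3 + 13*u^2 + 30*u - 72) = (u - 5)*(u + 2)*(u^3 - 10*u^2 + 33*u - 36) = (u - 5)*(u - 3)*(u + 2)*(u^2 - 7*u + 12) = (u - 5)*(u - 3)^2*(u + 2)*(u - 4)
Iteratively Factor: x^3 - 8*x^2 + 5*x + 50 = (x + 2)*(x^2 - 10*x + 25) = (x - 5)*(x + 2)*(x - 5)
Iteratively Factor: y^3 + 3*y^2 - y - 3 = (y + 3)*(y^2 - 1) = (y - 1)*(y + 3)*(y + 1)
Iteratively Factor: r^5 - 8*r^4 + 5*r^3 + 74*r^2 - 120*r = (r + 3)*(r^4 - 11*r^3 + 38*r^2 - 40*r) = (r - 2)*(r + 3)*(r^3 - 9*r^2 + 20*r) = (r - 5)*(r - 2)*(r + 3)*(r^2 - 4*r) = r*(r - 5)*(r - 2)*(r + 3)*(r - 4)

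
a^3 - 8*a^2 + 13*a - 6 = (a - 6)*(a - 1)^2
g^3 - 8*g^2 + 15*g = g*(g - 5)*(g - 3)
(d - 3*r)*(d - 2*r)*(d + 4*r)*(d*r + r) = d^4*r - d^3*r^2 + d^3*r - 14*d^2*r^3 - d^2*r^2 + 24*d*r^4 - 14*d*r^3 + 24*r^4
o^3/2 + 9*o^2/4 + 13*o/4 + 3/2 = (o/2 + 1)*(o + 1)*(o + 3/2)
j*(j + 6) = j^2 + 6*j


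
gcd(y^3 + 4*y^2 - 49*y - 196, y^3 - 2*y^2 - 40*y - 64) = y + 4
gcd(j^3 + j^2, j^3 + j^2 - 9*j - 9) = j + 1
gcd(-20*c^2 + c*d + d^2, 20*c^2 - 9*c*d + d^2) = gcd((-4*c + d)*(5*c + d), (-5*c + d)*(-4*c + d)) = 4*c - d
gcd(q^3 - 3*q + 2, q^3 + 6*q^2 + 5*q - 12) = q - 1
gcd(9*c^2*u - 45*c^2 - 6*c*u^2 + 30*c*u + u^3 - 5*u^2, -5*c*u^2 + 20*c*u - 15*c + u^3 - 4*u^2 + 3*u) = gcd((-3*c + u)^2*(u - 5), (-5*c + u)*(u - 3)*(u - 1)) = 1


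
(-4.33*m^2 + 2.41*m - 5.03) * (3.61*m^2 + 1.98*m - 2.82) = -15.6313*m^4 + 0.126700000000001*m^3 - 1.1759*m^2 - 16.7556*m + 14.1846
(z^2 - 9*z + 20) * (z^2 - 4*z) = z^4 - 13*z^3 + 56*z^2 - 80*z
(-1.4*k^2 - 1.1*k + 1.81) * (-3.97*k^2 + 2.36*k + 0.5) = 5.558*k^4 + 1.063*k^3 - 10.4817*k^2 + 3.7216*k + 0.905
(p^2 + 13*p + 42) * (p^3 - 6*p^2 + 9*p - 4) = p^5 + 7*p^4 - 27*p^3 - 139*p^2 + 326*p - 168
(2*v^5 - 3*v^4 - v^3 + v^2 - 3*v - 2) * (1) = 2*v^5 - 3*v^4 - v^3 + v^2 - 3*v - 2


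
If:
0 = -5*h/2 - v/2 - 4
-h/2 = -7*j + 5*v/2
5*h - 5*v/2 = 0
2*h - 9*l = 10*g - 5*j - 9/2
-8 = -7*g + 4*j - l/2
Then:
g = 7999/11368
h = -8/7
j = -44/49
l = -5881/5684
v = -16/7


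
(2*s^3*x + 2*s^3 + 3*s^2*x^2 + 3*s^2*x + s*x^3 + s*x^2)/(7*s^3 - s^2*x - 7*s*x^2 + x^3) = s*(2*s*x + 2*s + x^2 + x)/(7*s^2 - 8*s*x + x^2)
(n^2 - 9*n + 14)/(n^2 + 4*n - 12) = (n - 7)/(n + 6)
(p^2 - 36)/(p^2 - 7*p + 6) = (p + 6)/(p - 1)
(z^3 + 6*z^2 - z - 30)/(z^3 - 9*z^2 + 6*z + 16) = (z^2 + 8*z + 15)/(z^2 - 7*z - 8)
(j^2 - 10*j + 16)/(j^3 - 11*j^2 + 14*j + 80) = (j - 2)/(j^2 - 3*j - 10)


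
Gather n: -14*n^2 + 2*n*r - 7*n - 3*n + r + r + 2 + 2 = -14*n^2 + n*(2*r - 10) + 2*r + 4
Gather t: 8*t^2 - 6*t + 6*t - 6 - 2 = 8*t^2 - 8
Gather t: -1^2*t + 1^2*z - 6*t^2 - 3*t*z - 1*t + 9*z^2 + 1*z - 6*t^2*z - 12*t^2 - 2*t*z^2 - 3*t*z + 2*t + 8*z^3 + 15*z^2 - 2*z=t^2*(-6*z - 18) + t*(-2*z^2 - 6*z) + 8*z^3 + 24*z^2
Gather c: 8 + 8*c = 8*c + 8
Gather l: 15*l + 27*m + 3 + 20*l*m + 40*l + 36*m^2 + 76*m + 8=l*(20*m + 55) + 36*m^2 + 103*m + 11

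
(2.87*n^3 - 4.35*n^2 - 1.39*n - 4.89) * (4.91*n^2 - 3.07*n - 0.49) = 14.0917*n^5 - 30.1694*n^4 + 5.1233*n^3 - 17.6111*n^2 + 15.6934*n + 2.3961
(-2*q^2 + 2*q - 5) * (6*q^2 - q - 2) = -12*q^4 + 14*q^3 - 28*q^2 + q + 10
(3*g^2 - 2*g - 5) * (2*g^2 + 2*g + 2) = 6*g^4 + 2*g^3 - 8*g^2 - 14*g - 10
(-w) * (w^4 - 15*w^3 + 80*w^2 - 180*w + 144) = -w^5 + 15*w^4 - 80*w^3 + 180*w^2 - 144*w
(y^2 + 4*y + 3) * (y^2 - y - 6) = y^4 + 3*y^3 - 7*y^2 - 27*y - 18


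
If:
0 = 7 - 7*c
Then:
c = 1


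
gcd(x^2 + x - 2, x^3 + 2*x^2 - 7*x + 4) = x - 1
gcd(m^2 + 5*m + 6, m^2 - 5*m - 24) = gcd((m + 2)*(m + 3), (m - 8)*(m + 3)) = m + 3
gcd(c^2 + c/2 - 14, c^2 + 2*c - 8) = c + 4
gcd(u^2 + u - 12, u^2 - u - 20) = u + 4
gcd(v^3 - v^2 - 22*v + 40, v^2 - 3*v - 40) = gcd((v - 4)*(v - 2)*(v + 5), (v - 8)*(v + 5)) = v + 5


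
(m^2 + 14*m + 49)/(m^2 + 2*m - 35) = (m + 7)/(m - 5)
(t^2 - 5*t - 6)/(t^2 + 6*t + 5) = (t - 6)/(t + 5)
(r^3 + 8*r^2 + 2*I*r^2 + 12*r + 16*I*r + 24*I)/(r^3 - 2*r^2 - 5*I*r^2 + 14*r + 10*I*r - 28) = (r^2 + 8*r + 12)/(r^2 - r*(2 + 7*I) + 14*I)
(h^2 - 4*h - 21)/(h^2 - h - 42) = (h + 3)/(h + 6)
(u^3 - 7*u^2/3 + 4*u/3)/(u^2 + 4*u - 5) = u*(3*u - 4)/(3*(u + 5))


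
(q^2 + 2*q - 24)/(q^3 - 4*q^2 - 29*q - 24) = (-q^2 - 2*q + 24)/(-q^3 + 4*q^2 + 29*q + 24)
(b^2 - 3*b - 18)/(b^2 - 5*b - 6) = (b + 3)/(b + 1)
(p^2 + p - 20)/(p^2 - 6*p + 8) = (p + 5)/(p - 2)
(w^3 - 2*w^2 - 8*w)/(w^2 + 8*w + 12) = w*(w - 4)/(w + 6)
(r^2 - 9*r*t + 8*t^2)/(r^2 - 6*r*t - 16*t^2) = (r - t)/(r + 2*t)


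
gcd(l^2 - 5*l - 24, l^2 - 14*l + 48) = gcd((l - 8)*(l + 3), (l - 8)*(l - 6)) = l - 8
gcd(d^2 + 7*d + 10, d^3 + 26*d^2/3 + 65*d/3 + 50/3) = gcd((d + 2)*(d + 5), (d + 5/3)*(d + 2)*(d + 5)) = d^2 + 7*d + 10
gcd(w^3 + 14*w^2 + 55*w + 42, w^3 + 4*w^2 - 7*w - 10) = w + 1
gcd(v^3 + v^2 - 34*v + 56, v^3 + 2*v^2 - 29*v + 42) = v^2 + 5*v - 14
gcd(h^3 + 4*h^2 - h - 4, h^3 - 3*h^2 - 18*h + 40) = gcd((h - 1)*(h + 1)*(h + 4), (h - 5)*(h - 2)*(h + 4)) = h + 4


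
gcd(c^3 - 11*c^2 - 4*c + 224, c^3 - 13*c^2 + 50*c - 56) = c - 7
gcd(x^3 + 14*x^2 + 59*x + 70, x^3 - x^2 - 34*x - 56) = x + 2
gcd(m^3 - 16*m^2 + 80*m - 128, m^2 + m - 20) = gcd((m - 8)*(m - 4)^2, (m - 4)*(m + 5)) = m - 4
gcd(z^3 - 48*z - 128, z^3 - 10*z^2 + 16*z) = z - 8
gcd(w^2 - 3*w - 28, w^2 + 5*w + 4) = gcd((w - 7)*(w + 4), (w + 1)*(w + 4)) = w + 4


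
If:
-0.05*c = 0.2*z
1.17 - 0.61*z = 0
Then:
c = -7.67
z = 1.92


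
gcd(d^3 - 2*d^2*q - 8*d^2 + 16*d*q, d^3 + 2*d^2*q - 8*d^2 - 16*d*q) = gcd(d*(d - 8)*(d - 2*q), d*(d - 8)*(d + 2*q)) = d^2 - 8*d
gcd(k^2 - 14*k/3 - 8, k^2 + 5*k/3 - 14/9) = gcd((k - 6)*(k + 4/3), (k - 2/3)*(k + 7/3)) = 1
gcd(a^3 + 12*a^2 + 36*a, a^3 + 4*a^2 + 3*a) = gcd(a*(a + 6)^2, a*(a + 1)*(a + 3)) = a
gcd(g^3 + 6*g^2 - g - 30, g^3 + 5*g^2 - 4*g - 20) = g^2 + 3*g - 10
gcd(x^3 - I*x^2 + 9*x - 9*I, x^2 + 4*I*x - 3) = x + 3*I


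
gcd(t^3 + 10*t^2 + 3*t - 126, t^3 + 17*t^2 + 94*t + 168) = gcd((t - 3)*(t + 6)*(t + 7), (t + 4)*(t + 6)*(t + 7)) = t^2 + 13*t + 42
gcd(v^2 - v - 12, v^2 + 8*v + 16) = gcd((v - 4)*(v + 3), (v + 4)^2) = 1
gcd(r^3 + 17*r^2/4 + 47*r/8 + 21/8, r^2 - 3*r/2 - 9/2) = r + 3/2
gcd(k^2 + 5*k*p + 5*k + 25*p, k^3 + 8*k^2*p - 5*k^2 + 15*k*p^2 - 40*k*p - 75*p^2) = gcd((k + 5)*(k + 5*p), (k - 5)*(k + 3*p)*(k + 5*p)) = k + 5*p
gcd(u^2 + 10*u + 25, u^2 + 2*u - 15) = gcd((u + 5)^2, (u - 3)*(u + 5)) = u + 5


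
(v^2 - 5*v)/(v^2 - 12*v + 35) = v/(v - 7)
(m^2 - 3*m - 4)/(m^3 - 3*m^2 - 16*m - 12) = (m - 4)/(m^2 - 4*m - 12)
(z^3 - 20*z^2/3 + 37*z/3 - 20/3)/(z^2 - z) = z - 17/3 + 20/(3*z)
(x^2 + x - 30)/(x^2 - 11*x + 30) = (x + 6)/(x - 6)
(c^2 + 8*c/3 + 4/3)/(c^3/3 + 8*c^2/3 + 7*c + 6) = (3*c + 2)/(c^2 + 6*c + 9)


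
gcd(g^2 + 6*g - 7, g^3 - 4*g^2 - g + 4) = g - 1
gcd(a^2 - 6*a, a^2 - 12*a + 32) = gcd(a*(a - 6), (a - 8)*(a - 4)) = 1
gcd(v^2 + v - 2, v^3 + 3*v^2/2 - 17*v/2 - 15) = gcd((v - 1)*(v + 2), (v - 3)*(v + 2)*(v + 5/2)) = v + 2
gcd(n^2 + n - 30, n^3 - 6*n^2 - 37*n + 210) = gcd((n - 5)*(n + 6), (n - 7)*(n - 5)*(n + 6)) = n^2 + n - 30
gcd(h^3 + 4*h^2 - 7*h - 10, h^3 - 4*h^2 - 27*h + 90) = h + 5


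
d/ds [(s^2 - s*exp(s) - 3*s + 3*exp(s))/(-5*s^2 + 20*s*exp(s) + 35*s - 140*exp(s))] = ((s^2 - 4*s*exp(s) - 7*s + 28*exp(s))*(s*exp(s) - 2*s - 2*exp(s) + 3) - (s^2 - s*exp(s) - 3*s + 3*exp(s))*(4*s*exp(s) - 2*s - 24*exp(s) + 7))/(5*(s^2 - 4*s*exp(s) - 7*s + 28*exp(s))^2)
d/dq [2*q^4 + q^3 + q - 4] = 8*q^3 + 3*q^2 + 1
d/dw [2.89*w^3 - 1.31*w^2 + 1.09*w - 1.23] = 8.67*w^2 - 2.62*w + 1.09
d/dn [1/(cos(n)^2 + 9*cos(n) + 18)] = (2*cos(n) + 9)*sin(n)/(cos(n)^2 + 9*cos(n) + 18)^2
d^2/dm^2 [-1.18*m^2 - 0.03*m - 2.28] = -2.36000000000000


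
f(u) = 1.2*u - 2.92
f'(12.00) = 1.20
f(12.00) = 11.48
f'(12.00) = 1.20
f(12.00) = 11.48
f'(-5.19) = 1.20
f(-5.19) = -9.15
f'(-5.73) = 1.20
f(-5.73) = -9.80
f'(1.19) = 1.20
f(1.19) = -1.49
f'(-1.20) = 1.20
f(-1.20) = -4.36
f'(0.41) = 1.20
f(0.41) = -2.43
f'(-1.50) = 1.20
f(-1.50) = -4.72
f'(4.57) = 1.20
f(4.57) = 2.56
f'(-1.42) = 1.20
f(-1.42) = -4.62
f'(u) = 1.20000000000000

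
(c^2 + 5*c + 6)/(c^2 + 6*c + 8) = (c + 3)/(c + 4)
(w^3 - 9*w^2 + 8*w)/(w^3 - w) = (w - 8)/(w + 1)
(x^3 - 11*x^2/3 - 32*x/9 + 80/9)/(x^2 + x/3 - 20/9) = x - 4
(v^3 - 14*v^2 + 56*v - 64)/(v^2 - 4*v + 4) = (v^2 - 12*v + 32)/(v - 2)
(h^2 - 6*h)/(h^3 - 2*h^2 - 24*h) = 1/(h + 4)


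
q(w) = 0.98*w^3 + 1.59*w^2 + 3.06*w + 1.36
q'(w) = 2.94*w^2 + 3.18*w + 3.06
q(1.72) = 16.31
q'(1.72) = 17.23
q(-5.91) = -163.49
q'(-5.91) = 86.95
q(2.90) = 47.51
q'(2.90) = 37.01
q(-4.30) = -60.32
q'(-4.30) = 43.75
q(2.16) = 25.26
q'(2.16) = 23.65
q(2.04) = 22.54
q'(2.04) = 21.78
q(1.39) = 11.32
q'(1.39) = 13.16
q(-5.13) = -104.80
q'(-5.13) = 64.12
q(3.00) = 51.31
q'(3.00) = 39.06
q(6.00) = 288.64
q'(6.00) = 127.98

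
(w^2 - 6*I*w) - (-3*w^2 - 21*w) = 4*w^2 + 21*w - 6*I*w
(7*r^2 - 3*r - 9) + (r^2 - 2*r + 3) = 8*r^2 - 5*r - 6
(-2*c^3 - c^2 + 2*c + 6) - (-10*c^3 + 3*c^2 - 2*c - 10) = 8*c^3 - 4*c^2 + 4*c + 16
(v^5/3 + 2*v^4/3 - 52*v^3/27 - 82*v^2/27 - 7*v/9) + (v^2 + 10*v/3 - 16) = v^5/3 + 2*v^4/3 - 52*v^3/27 - 55*v^2/27 + 23*v/9 - 16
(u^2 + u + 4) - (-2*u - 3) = u^2 + 3*u + 7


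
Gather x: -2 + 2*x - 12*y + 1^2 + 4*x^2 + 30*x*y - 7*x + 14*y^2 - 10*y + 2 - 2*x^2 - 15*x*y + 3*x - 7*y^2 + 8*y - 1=2*x^2 + x*(15*y - 2) + 7*y^2 - 14*y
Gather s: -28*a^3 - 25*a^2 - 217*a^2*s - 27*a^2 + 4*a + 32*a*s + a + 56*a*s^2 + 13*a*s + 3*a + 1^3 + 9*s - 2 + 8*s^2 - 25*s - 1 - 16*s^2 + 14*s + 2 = -28*a^3 - 52*a^2 + 8*a + s^2*(56*a - 8) + s*(-217*a^2 + 45*a - 2)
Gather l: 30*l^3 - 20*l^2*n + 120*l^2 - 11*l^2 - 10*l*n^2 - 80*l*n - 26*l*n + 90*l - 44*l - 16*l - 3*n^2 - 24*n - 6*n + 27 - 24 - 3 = 30*l^3 + l^2*(109 - 20*n) + l*(-10*n^2 - 106*n + 30) - 3*n^2 - 30*n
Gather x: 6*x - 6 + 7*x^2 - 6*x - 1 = 7*x^2 - 7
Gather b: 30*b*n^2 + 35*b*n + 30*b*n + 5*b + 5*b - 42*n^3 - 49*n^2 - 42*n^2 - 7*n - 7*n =b*(30*n^2 + 65*n + 10) - 42*n^3 - 91*n^2 - 14*n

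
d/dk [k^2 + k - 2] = 2*k + 1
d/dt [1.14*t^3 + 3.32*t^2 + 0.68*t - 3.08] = 3.42*t^2 + 6.64*t + 0.68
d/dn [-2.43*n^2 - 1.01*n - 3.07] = -4.86*n - 1.01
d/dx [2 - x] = -1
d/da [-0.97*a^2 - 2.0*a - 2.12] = -1.94*a - 2.0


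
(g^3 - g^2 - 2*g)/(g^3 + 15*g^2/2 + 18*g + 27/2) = 2*g*(g^2 - g - 2)/(2*g^3 + 15*g^2 + 36*g + 27)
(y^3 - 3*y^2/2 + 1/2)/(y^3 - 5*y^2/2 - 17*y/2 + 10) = (2*y^2 - y - 1)/(2*y^2 - 3*y - 20)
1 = 1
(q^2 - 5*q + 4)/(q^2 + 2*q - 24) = (q - 1)/(q + 6)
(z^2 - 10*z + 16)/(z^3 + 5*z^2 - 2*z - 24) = (z - 8)/(z^2 + 7*z + 12)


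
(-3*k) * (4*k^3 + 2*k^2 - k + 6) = -12*k^4 - 6*k^3 + 3*k^2 - 18*k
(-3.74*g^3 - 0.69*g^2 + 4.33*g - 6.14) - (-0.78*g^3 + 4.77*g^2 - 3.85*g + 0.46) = -2.96*g^3 - 5.46*g^2 + 8.18*g - 6.6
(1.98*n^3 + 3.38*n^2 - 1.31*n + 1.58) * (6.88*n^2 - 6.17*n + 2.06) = 13.6224*n^5 + 11.0378*n^4 - 25.7886*n^3 + 25.9159*n^2 - 12.4472*n + 3.2548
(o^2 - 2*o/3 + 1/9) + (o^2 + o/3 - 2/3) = 2*o^2 - o/3 - 5/9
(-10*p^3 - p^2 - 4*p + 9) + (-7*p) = -10*p^3 - p^2 - 11*p + 9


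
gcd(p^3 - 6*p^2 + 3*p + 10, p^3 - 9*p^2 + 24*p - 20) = p^2 - 7*p + 10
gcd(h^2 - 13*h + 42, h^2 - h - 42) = h - 7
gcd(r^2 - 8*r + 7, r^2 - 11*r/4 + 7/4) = r - 1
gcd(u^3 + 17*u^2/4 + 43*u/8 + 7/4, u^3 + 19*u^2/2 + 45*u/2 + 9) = u + 1/2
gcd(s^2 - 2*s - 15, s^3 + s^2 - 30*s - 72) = s + 3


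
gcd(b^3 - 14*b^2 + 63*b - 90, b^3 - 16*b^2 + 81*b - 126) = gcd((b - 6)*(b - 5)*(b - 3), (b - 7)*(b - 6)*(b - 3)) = b^2 - 9*b + 18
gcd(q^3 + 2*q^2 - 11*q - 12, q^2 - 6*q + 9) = q - 3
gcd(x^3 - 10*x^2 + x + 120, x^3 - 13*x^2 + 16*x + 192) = x^2 - 5*x - 24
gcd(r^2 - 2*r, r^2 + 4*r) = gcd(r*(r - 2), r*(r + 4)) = r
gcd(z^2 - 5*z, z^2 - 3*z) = z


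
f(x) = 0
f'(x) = 0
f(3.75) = 0.00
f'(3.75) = 0.00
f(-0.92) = 0.00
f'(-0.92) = 0.00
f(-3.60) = 0.00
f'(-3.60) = 0.00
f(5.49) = 0.00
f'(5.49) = 0.00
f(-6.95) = 0.00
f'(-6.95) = 0.00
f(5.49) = 0.00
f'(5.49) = 0.00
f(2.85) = 0.00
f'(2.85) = 0.00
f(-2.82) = 0.00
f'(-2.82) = 0.00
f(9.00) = 0.00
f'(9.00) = 0.00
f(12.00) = 0.00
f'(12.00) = 0.00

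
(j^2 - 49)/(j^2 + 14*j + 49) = (j - 7)/(j + 7)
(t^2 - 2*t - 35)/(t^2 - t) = (t^2 - 2*t - 35)/(t*(t - 1))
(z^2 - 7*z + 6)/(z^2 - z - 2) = (-z^2 + 7*z - 6)/(-z^2 + z + 2)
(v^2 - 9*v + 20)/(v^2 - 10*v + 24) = (v - 5)/(v - 6)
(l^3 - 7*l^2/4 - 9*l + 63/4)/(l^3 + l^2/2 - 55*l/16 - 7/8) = 4*(l^2 - 9)/(4*l^2 + 9*l + 2)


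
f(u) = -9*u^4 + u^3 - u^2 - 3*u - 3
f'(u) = -36*u^3 + 3*u^2 - 2*u - 3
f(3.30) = -1055.18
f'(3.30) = -1270.66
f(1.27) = -29.79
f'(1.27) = -74.44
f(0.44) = -4.77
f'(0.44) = -6.37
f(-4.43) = -3562.50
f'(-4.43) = 3194.51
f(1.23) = -26.94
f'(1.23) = -67.91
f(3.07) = -792.16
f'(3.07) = -1022.51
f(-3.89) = -2126.15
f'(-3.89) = 2169.28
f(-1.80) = -101.15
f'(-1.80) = 220.27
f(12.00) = -185079.00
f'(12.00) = -61803.00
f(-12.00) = -188463.00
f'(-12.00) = 62661.00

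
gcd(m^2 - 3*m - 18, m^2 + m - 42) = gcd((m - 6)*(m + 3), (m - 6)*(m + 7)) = m - 6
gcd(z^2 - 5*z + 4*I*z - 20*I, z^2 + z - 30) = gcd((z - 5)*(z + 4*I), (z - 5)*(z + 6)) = z - 5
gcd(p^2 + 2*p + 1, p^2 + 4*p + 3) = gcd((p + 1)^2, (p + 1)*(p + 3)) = p + 1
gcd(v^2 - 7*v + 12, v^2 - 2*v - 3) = v - 3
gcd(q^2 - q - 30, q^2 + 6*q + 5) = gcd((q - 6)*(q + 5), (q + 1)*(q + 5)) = q + 5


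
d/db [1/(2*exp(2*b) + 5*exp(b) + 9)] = (-4*exp(b) - 5)*exp(b)/(2*exp(2*b) + 5*exp(b) + 9)^2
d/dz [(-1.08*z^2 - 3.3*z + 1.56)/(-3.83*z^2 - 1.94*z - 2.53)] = (-10.5438*z^2 + 17.4144*z + 11.3754)/(14.6689*z^4 + 14.8604*z^3 + 23.1434*z^2 + 9.8164*z + 6.4009)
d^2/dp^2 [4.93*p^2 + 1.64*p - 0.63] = 9.86000000000000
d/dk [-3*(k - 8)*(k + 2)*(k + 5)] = -9*k^2 + 6*k + 138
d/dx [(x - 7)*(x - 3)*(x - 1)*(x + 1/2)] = 4*x^3 - 63*x^2/2 + 51*x - 11/2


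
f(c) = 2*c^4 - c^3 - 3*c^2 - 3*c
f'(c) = 8*c^3 - 3*c^2 - 6*c - 3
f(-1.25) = 5.90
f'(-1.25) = -15.81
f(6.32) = 2799.57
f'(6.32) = 1858.74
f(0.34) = -1.38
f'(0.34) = -5.07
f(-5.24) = 1585.06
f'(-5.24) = -1204.96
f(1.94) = 3.92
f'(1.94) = 32.48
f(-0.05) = 0.14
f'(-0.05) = -2.71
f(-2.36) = 65.56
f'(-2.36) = -110.70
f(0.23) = -0.86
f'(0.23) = -4.44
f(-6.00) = 2718.00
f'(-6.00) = -1803.00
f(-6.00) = 2718.00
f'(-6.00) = -1803.00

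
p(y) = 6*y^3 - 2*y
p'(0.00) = -2.00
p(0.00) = 0.00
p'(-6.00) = 646.00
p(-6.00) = -1284.00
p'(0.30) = -0.38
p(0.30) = -0.44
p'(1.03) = 17.10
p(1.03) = 4.50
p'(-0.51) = 2.68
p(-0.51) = 0.22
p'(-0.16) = -1.54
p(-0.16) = 0.30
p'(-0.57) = 3.85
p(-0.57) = 0.03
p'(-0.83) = 10.40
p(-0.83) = -1.77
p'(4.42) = 349.66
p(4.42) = 509.27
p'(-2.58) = 117.82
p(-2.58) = -97.88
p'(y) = 18*y^2 - 2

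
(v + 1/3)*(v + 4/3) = v^2 + 5*v/3 + 4/9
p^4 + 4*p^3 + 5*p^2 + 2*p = p*(p + 1)^2*(p + 2)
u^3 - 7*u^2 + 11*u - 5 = (u - 5)*(u - 1)^2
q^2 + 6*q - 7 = (q - 1)*(q + 7)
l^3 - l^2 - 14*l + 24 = (l - 3)*(l - 2)*(l + 4)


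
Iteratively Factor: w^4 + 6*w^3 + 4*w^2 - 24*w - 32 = (w + 2)*(w^3 + 4*w^2 - 4*w - 16) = (w + 2)*(w + 4)*(w^2 - 4) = (w - 2)*(w + 2)*(w + 4)*(w + 2)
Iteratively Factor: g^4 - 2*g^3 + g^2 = (g)*(g^3 - 2*g^2 + g) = g*(g - 1)*(g^2 - g) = g^2*(g - 1)*(g - 1)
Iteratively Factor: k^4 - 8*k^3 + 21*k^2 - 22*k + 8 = (k - 4)*(k^3 - 4*k^2 + 5*k - 2) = (k - 4)*(k - 2)*(k^2 - 2*k + 1) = (k - 4)*(k - 2)*(k - 1)*(k - 1)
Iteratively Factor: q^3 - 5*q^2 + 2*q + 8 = (q - 4)*(q^2 - q - 2) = (q - 4)*(q - 2)*(q + 1)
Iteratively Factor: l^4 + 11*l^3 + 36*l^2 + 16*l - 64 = (l - 1)*(l^3 + 12*l^2 + 48*l + 64) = (l - 1)*(l + 4)*(l^2 + 8*l + 16) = (l - 1)*(l + 4)^2*(l + 4)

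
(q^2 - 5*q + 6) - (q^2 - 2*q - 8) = 14 - 3*q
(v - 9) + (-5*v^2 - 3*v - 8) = -5*v^2 - 2*v - 17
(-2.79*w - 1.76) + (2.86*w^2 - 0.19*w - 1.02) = 2.86*w^2 - 2.98*w - 2.78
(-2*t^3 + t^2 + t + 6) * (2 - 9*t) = 18*t^4 - 13*t^3 - 7*t^2 - 52*t + 12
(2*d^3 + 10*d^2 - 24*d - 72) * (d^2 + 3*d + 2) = 2*d^5 + 16*d^4 + 10*d^3 - 124*d^2 - 264*d - 144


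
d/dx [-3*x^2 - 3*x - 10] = -6*x - 3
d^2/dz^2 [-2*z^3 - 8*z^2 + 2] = -12*z - 16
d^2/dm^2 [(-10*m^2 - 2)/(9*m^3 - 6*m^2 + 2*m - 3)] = 4*(-405*m^6 - 216*m^4 - 573*m^3 + 108*m^2 - 45*m - 31)/(729*m^9 - 1458*m^8 + 1458*m^7 - 1593*m^6 + 1296*m^5 - 720*m^4 + 467*m^3 - 198*m^2 + 54*m - 27)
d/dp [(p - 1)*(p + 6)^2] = (p + 6)*(3*p + 4)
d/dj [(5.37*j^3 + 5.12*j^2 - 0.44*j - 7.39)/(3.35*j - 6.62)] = (35.979*j^3 - 89.4962*j^2 - 67.7888*j + 27.6693)/(11.2225*j^2 - 44.354*j + 43.8244)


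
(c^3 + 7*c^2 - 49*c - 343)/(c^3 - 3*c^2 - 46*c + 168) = (c^2 - 49)/(c^2 - 10*c + 24)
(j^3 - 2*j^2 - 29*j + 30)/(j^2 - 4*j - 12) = (j^2 + 4*j - 5)/(j + 2)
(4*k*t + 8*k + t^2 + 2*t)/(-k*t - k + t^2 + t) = (4*k*t + 8*k + t^2 + 2*t)/(-k*t - k + t^2 + t)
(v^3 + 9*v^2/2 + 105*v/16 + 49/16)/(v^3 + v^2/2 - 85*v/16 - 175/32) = 2*(4*v^2 + 11*v + 7)/(8*v^2 - 10*v - 25)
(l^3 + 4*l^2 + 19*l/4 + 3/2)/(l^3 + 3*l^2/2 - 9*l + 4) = (4*l^3 + 16*l^2 + 19*l + 6)/(2*(2*l^3 + 3*l^2 - 18*l + 8))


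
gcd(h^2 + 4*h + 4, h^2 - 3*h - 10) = h + 2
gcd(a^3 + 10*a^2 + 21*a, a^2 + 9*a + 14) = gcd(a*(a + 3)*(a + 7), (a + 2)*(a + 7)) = a + 7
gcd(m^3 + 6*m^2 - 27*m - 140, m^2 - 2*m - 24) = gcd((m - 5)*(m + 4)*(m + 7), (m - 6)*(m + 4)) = m + 4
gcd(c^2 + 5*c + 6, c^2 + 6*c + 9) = c + 3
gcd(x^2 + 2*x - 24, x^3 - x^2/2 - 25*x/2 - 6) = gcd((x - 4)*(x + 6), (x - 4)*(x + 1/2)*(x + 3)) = x - 4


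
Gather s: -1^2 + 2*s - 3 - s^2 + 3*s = -s^2 + 5*s - 4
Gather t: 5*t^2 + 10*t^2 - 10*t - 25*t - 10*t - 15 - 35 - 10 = 15*t^2 - 45*t - 60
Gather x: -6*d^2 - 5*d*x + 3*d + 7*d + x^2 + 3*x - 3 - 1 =-6*d^2 + 10*d + x^2 + x*(3 - 5*d) - 4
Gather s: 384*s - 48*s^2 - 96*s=-48*s^2 + 288*s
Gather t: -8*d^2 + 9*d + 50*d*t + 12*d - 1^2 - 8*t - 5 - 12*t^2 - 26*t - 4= -8*d^2 + 21*d - 12*t^2 + t*(50*d - 34) - 10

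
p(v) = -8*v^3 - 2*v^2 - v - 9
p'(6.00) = -889.00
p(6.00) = -1815.00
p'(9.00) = -1981.00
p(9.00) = -6012.00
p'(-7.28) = -1243.84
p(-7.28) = 2978.91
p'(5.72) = -809.12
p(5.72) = -1577.35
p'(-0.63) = -8.01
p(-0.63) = -7.16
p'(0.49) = -8.72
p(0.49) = -10.91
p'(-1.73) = -65.91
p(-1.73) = 28.17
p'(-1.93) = -82.68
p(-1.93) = 42.99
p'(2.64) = -178.83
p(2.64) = -172.78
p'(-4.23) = -413.51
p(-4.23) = 564.94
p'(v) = -24*v^2 - 4*v - 1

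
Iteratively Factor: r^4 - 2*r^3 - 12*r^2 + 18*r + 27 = (r + 3)*(r^3 - 5*r^2 + 3*r + 9) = (r - 3)*(r + 3)*(r^2 - 2*r - 3) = (r - 3)^2*(r + 3)*(r + 1)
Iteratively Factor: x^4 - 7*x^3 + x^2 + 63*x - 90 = (x - 5)*(x^3 - 2*x^2 - 9*x + 18) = (x - 5)*(x + 3)*(x^2 - 5*x + 6) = (x - 5)*(x - 2)*(x + 3)*(x - 3)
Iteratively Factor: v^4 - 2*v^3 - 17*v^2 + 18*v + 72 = (v + 3)*(v^3 - 5*v^2 - 2*v + 24) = (v - 4)*(v + 3)*(v^2 - v - 6) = (v - 4)*(v + 2)*(v + 3)*(v - 3)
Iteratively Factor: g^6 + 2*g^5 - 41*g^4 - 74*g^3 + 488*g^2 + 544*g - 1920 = (g - 3)*(g^5 + 5*g^4 - 26*g^3 - 152*g^2 + 32*g + 640) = (g - 5)*(g - 3)*(g^4 + 10*g^3 + 24*g^2 - 32*g - 128) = (g - 5)*(g - 3)*(g + 4)*(g^3 + 6*g^2 - 32) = (g - 5)*(g - 3)*(g + 4)^2*(g^2 + 2*g - 8) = (g - 5)*(g - 3)*(g - 2)*(g + 4)^2*(g + 4)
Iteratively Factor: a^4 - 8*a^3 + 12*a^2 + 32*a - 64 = (a - 4)*(a^3 - 4*a^2 - 4*a + 16) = (a - 4)^2*(a^2 - 4) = (a - 4)^2*(a - 2)*(a + 2)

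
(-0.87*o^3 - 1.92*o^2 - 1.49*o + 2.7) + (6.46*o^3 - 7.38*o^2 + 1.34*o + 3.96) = 5.59*o^3 - 9.3*o^2 - 0.15*o + 6.66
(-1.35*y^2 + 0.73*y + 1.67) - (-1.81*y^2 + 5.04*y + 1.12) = 0.46*y^2 - 4.31*y + 0.55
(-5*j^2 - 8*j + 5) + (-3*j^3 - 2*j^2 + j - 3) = -3*j^3 - 7*j^2 - 7*j + 2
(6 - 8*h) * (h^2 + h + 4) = -8*h^3 - 2*h^2 - 26*h + 24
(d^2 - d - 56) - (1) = d^2 - d - 57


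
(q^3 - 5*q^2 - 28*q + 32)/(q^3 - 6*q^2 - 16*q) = (q^2 + 3*q - 4)/(q*(q + 2))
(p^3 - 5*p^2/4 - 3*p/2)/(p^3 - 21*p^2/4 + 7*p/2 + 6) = p/(p - 4)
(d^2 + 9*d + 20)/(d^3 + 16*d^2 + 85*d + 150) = (d + 4)/(d^2 + 11*d + 30)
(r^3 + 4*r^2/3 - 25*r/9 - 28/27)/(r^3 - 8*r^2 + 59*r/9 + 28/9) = (r + 7/3)/(r - 7)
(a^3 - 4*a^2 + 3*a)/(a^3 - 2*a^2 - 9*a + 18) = a*(a - 1)/(a^2 + a - 6)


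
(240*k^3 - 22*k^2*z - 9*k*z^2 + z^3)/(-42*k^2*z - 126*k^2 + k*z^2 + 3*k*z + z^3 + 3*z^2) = (-40*k^2 - 3*k*z + z^2)/(7*k*z + 21*k + z^2 + 3*z)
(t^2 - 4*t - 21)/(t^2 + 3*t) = (t - 7)/t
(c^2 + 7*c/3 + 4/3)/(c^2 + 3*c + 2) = (c + 4/3)/(c + 2)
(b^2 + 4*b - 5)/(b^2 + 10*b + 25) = (b - 1)/(b + 5)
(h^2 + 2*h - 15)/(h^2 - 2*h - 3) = (h + 5)/(h + 1)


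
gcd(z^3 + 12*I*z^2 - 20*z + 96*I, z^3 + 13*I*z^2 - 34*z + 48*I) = z^2 + 14*I*z - 48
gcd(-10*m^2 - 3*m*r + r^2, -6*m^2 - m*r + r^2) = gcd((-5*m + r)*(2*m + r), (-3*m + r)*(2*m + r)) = 2*m + r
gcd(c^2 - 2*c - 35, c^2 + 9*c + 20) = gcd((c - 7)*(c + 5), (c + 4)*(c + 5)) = c + 5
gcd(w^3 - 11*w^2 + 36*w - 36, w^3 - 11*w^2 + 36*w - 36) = w^3 - 11*w^2 + 36*w - 36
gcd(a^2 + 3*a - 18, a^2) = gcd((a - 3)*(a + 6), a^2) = 1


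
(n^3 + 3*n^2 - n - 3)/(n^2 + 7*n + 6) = (n^2 + 2*n - 3)/(n + 6)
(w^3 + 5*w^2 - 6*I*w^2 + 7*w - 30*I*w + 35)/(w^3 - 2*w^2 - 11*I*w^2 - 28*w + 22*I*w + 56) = (w^2 + w*(5 + I) + 5*I)/(w^2 + w*(-2 - 4*I) + 8*I)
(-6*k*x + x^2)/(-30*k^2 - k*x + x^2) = x/(5*k + x)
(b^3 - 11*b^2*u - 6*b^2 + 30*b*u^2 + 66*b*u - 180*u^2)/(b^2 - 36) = (b^2 - 11*b*u + 30*u^2)/(b + 6)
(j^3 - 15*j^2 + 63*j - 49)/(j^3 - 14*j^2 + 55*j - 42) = (j - 7)/(j - 6)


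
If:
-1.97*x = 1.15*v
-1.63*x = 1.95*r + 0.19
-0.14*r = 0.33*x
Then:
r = -0.15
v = -0.11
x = 0.06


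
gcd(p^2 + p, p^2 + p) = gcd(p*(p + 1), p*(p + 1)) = p^2 + p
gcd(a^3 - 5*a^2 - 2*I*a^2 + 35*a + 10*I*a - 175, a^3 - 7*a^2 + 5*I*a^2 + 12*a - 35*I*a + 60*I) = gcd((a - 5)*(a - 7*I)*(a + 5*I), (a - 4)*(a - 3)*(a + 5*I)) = a + 5*I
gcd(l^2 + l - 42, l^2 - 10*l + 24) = l - 6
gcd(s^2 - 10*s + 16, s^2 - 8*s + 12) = s - 2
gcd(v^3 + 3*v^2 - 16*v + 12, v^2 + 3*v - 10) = v - 2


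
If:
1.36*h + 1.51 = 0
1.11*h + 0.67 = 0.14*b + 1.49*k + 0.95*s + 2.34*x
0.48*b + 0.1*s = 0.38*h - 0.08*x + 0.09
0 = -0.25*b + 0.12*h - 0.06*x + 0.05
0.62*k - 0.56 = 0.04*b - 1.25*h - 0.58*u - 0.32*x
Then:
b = -0.24*x - 0.332941176470588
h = -1.11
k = 0.751097512830636 - 1.77234899328859*x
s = 0.352*x - 1.721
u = 1.32630409627401*x + 2.53253369318104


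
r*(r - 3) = r^2 - 3*r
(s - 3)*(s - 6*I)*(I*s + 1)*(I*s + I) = -s^4 + 2*s^3 + 7*I*s^3 + 9*s^2 - 14*I*s^2 - 12*s - 21*I*s - 18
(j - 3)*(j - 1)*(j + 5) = j^3 + j^2 - 17*j + 15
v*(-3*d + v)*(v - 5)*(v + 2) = -3*d*v^3 + 9*d*v^2 + 30*d*v + v^4 - 3*v^3 - 10*v^2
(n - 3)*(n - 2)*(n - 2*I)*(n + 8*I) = n^4 - 5*n^3 + 6*I*n^3 + 22*n^2 - 30*I*n^2 - 80*n + 36*I*n + 96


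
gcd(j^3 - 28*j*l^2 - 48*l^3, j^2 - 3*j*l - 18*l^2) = j - 6*l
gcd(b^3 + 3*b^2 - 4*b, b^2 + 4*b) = b^2 + 4*b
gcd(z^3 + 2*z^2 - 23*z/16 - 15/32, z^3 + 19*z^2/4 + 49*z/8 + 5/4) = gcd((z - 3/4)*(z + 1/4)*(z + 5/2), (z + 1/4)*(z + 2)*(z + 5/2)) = z^2 + 11*z/4 + 5/8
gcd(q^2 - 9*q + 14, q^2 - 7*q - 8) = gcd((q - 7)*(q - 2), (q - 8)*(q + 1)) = 1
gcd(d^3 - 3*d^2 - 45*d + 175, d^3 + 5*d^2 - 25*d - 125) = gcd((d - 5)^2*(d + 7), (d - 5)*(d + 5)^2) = d - 5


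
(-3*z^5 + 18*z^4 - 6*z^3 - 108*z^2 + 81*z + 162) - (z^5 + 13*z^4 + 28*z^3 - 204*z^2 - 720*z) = -4*z^5 + 5*z^4 - 34*z^3 + 96*z^2 + 801*z + 162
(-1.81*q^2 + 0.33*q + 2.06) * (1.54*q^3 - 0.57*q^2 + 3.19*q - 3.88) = -2.7874*q^5 + 1.5399*q^4 - 2.7896*q^3 + 6.9013*q^2 + 5.291*q - 7.9928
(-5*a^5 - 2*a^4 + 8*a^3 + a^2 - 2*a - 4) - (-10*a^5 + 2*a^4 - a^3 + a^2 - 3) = 5*a^5 - 4*a^4 + 9*a^3 - 2*a - 1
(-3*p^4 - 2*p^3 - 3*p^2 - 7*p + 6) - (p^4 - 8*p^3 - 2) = -4*p^4 + 6*p^3 - 3*p^2 - 7*p + 8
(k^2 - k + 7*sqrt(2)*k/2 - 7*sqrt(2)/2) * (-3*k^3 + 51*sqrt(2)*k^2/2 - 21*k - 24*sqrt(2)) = -3*k^5 + 3*k^4 + 15*sqrt(2)*k^4 - 15*sqrt(2)*k^3 + 315*k^3/2 - 315*k^2/2 - 195*sqrt(2)*k^2/2 - 168*k + 195*sqrt(2)*k/2 + 168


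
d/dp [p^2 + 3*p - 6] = 2*p + 3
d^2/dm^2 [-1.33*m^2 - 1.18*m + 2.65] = -2.66000000000000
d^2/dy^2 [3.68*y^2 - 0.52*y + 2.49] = 7.36000000000000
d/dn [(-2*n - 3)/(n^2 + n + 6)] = (-2*n^2 - 2*n + (2*n + 1)*(2*n + 3) - 12)/(n^2 + n + 6)^2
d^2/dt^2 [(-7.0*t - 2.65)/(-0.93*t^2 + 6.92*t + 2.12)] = ((91.951 - 39.06*t)*(-0.93*t^2 + 6.92*t + 2.12) - (1.86*t - 6.92)*(3.72*t - 13.84)*(7.0*t + 2.65))/(-0.93*t^2 + 6.92*t + 2.12)^3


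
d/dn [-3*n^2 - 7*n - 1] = -6*n - 7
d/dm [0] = 0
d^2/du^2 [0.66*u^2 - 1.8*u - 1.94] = 1.32000000000000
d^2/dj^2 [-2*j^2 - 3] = -4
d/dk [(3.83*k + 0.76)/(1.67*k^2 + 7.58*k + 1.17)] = (6.3961*k^2 + 29.0314*k - (3.34*k + 7.58)*(3.83*k + 0.76) + 4.4811)/(1.67*k^2 + 7.58*k + 1.17)^2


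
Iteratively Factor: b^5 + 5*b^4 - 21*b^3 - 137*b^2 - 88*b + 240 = (b + 3)*(b^4 + 2*b^3 - 27*b^2 - 56*b + 80) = (b + 3)*(b + 4)*(b^3 - 2*b^2 - 19*b + 20) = (b + 3)*(b + 4)^2*(b^2 - 6*b + 5) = (b - 5)*(b + 3)*(b + 4)^2*(b - 1)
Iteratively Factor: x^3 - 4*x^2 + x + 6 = (x + 1)*(x^2 - 5*x + 6) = (x - 2)*(x + 1)*(x - 3)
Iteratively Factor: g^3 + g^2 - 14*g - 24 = (g + 3)*(g^2 - 2*g - 8) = (g + 2)*(g + 3)*(g - 4)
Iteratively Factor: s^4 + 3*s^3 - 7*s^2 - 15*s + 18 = (s + 3)*(s^3 - 7*s + 6) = (s - 1)*(s + 3)*(s^2 + s - 6) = (s - 2)*(s - 1)*(s + 3)*(s + 3)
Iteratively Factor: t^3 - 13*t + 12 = (t + 4)*(t^2 - 4*t + 3) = (t - 1)*(t + 4)*(t - 3)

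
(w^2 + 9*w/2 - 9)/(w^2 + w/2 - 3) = (w + 6)/(w + 2)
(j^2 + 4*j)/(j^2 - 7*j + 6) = j*(j + 4)/(j^2 - 7*j + 6)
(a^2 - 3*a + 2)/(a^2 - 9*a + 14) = (a - 1)/(a - 7)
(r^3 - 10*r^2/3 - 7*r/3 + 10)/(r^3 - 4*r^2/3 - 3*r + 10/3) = (r - 3)/(r - 1)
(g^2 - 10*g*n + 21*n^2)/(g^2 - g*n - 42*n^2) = (g - 3*n)/(g + 6*n)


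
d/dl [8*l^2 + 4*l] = 16*l + 4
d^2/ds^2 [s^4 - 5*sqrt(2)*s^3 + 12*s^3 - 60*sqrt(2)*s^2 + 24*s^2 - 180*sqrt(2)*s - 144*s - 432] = 12*s^2 - 30*sqrt(2)*s + 72*s - 120*sqrt(2) + 48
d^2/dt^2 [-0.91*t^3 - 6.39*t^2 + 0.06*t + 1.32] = -5.46*t - 12.78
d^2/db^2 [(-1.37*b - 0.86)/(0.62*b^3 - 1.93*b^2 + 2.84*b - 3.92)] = (-3.159768*b^5 + 5.869044*b^4 + 11.083582*b^3 - 68.261988*b^2 + 77.93136*b - 31.363872)/(0.238328*b^9 - 2.225676*b^8 + 10.203402*b^7 - 32.099665*b^6 + 74.882196*b^5 - 131.918664*b^4 + 180.405632*b^3 - 183.822912*b^2 + 130.921728*b - 60.236288)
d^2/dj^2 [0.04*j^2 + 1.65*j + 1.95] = 0.0800000000000000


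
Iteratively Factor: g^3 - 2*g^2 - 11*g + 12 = (g + 3)*(g^2 - 5*g + 4) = (g - 4)*(g + 3)*(g - 1)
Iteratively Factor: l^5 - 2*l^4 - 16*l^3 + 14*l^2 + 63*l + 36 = (l - 4)*(l^4 + 2*l^3 - 8*l^2 - 18*l - 9) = (l - 4)*(l - 3)*(l^3 + 5*l^2 + 7*l + 3) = (l - 4)*(l - 3)*(l + 3)*(l^2 + 2*l + 1) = (l - 4)*(l - 3)*(l + 1)*(l + 3)*(l + 1)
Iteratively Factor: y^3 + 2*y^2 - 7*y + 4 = (y - 1)*(y^2 + 3*y - 4) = (y - 1)^2*(y + 4)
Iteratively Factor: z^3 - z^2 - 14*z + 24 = (z - 2)*(z^2 + z - 12) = (z - 3)*(z - 2)*(z + 4)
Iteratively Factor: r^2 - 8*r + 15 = (r - 3)*(r - 5)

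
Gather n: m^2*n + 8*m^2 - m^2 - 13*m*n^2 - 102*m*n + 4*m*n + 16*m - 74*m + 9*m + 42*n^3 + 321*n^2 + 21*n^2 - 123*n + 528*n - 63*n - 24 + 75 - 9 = 7*m^2 - 49*m + 42*n^3 + n^2*(342 - 13*m) + n*(m^2 - 98*m + 342) + 42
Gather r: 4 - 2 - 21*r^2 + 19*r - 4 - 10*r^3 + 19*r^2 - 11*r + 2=-10*r^3 - 2*r^2 + 8*r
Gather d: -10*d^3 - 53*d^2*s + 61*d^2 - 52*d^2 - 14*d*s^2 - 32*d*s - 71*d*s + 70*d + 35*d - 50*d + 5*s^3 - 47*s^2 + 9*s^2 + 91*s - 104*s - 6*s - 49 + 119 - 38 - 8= -10*d^3 + d^2*(9 - 53*s) + d*(-14*s^2 - 103*s + 55) + 5*s^3 - 38*s^2 - 19*s + 24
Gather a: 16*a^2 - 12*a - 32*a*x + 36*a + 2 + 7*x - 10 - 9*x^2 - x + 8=16*a^2 + a*(24 - 32*x) - 9*x^2 + 6*x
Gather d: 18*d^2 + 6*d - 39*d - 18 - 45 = 18*d^2 - 33*d - 63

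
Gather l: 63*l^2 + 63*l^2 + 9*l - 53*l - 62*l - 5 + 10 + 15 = 126*l^2 - 106*l + 20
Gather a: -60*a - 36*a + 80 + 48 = 128 - 96*a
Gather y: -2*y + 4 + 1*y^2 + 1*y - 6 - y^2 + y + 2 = 0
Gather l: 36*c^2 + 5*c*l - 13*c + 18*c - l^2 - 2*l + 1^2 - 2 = 36*c^2 + 5*c - l^2 + l*(5*c - 2) - 1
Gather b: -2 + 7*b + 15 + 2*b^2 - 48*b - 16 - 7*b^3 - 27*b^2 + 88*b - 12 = -7*b^3 - 25*b^2 + 47*b - 15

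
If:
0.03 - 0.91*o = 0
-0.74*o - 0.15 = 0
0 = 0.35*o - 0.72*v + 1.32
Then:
No Solution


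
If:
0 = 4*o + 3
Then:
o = -3/4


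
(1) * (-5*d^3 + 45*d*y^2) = -5*d^3 + 45*d*y^2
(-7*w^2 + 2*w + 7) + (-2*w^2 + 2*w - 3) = -9*w^2 + 4*w + 4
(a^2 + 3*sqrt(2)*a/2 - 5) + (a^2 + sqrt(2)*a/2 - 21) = 2*a^2 + 2*sqrt(2)*a - 26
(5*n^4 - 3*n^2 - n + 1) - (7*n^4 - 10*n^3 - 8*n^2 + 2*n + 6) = -2*n^4 + 10*n^3 + 5*n^2 - 3*n - 5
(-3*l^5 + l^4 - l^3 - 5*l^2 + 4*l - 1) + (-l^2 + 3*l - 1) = -3*l^5 + l^4 - l^3 - 6*l^2 + 7*l - 2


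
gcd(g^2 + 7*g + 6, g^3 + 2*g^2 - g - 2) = g + 1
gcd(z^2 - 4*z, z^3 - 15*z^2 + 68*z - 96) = z - 4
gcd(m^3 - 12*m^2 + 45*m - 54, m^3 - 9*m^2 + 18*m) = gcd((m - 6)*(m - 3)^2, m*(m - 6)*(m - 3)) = m^2 - 9*m + 18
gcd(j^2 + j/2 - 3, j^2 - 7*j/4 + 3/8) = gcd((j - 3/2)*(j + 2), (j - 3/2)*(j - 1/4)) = j - 3/2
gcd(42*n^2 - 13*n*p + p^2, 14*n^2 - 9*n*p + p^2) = -7*n + p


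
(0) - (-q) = q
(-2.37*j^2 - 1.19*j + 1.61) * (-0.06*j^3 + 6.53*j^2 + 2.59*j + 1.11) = 0.1422*j^5 - 15.4047*j^4 - 14.0056*j^3 + 4.8005*j^2 + 2.849*j + 1.7871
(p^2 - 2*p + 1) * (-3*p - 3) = -3*p^3 + 3*p^2 + 3*p - 3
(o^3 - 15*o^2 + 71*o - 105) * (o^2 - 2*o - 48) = o^5 - 17*o^4 + 53*o^3 + 473*o^2 - 3198*o + 5040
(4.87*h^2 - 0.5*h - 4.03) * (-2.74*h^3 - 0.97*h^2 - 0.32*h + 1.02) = -13.3438*h^5 - 3.3539*h^4 + 9.9688*h^3 + 9.0365*h^2 + 0.7796*h - 4.1106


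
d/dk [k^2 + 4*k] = 2*k + 4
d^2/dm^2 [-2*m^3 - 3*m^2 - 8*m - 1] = -12*m - 6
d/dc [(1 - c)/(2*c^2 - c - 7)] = (-2*c^2 + c + (c - 1)*(4*c - 1) + 7)/(-2*c^2 + c + 7)^2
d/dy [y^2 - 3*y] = 2*y - 3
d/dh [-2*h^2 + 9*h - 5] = 9 - 4*h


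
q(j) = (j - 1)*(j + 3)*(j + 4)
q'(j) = (j - 1)*(j + 3) + (j - 1)*(j + 4) + (j + 3)*(j + 4)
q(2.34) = 45.37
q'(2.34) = 49.51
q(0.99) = -0.20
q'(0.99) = 19.82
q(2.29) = 42.92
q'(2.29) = 48.21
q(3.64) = 133.93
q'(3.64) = 88.43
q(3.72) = 141.11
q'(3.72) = 91.16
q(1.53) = 13.28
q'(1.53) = 30.38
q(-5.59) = -27.14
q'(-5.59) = 31.66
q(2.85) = 74.13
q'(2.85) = 63.57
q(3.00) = 84.00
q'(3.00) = 68.00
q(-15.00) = -2112.00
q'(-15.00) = 500.00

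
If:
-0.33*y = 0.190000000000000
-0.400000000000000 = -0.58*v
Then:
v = 0.69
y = -0.58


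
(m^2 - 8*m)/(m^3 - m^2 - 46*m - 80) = m/(m^2 + 7*m + 10)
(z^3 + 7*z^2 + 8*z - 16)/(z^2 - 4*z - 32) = (z^2 + 3*z - 4)/(z - 8)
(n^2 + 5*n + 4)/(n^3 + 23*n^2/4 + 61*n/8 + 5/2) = 8*(n + 1)/(8*n^2 + 14*n + 5)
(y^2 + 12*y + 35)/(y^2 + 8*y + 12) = (y^2 + 12*y + 35)/(y^2 + 8*y + 12)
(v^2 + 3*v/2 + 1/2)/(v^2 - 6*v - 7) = (v + 1/2)/(v - 7)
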